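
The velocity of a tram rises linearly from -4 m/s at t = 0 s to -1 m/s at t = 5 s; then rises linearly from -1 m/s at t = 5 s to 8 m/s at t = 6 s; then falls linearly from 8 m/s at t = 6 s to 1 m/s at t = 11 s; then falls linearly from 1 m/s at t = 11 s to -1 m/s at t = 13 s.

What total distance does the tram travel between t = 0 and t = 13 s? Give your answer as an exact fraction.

713/18 m

Distance (not displacement) is the total path length: add the absolute areas under v-t.
0–5 s: |½(-4 + -1)(5)| = 12.5 m
5–6 s: v = 0 at t = 46/9 s; triangle areas 1/18 + 32/9 = 65/18 m
6–11 s: |½(8 + 1)(5)| = 22.5 m
11–13 s: v = 0 at t = 12 s; triangle areas 0.5 + 0.5 = 1 m
Total distance = 713/18 m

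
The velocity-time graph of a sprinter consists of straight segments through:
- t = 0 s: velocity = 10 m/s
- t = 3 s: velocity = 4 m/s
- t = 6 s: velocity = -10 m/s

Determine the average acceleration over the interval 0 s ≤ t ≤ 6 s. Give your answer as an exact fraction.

-10/3 m/s²

Average acceleration = Δv/Δt = (-10 − 10)/(6 − 0) = -10/3 m/s².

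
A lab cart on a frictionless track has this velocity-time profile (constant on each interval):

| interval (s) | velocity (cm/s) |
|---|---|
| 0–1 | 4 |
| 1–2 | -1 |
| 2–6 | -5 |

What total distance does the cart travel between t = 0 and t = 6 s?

Distance (not displacement) is the total path length: add the absolute areas under v-t.
0–1 s: |4| × 1 = 4 cm
1–2 s: |-1| × 1 = 1 cm
2–6 s: |-5| × 4 = 20 cm
Total distance = 25 cm

25 cm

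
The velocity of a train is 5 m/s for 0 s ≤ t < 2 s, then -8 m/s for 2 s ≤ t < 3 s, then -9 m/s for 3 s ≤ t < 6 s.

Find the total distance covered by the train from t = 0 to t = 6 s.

45 m

Total distance travelled is ∫|v| dt — sum the magnitudes of each area piece.
0–2 s: |5| × 2 = 10 m
2–3 s: |-8| × 1 = 8 m
3–6 s: |-9| × 3 = 27 m
Total distance = 45 m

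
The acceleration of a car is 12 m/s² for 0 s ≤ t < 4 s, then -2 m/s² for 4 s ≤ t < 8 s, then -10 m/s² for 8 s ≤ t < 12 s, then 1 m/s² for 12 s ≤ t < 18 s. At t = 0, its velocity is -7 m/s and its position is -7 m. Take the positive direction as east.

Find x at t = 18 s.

On each constant-a segment, Δv = aΔt and Δx = v₀Δt + ½aΔt²; chain segment to segment.
0–4 s: v starts -7 m/s; Δx = -7·4 + ½·12·4² = 68 m; v ends 41 m/s.
4–8 s: v starts 41 m/s; Δx = 41·4 + ½·-2·4² = 148 m; v ends 33 m/s.
8–12 s: v starts 33 m/s; Δx = 33·4 + ½·-10·4² = 52 m; v ends -7 m/s.
12–18 s: v starts -7 m/s; Δx = -7·6 + ½·1·6² = -24 m; v ends -1 m/s.
x(18) = -7 + Σ Δx = 237 m.

237 m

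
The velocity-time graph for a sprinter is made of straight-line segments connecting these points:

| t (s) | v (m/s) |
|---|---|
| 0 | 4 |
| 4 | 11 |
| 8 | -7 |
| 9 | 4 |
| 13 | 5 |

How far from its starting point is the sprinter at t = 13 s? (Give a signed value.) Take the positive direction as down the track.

Displacement is the signed area under the v-t curve.
0–4 s: ½(4 + 11)(4) = 30 m
4–8 s: ½(11 + -7)(4) = 8 m
8–9 s: ½(-7 + 4)(1) = -1.5 m
9–13 s: ½(4 + 5)(4) = 18 m
Net displacement = 54.5 m

54.5 m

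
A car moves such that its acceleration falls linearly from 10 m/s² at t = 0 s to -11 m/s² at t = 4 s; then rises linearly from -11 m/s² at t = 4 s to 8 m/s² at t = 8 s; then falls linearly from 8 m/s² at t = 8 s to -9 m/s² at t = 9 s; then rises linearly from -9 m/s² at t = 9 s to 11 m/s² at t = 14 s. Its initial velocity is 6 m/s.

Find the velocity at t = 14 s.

2.5 m/s

Δv equals the area under the a-t graph; then v = v₀ + Δv.
0–4 s: ½(10 + -11)(4) = -2 m/s
4–8 s: ½(-11 + 8)(4) = -6 m/s
8–9 s: ½(8 + -9)(1) = -0.5 m/s
9–14 s: ½(-9 + 11)(5) = 5 m/s
Δv = -3.5 m/s, so v(14) = 6 + (-3.5) = 2.5 m/s.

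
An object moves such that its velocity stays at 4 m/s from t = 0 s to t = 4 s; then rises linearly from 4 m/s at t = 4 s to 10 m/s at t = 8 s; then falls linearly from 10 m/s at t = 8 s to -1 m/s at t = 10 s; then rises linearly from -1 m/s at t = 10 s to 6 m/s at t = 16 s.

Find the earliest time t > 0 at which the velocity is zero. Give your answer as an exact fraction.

v changes sign on 8–10 s (from 10 to -1); the graph is linear there, so v = 0 at t = 8 + (-10)·(10 − 8)/(-1 − 10) = 108/11 s.

t = 108/11 s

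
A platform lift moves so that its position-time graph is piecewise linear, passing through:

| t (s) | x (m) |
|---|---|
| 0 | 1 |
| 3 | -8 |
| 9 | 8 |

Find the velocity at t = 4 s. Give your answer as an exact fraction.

Velocity is the slope of the x-t graph on 3–9 s: (8 − -8)/(9 − 3) = 8/3 m/s.

8/3 m/s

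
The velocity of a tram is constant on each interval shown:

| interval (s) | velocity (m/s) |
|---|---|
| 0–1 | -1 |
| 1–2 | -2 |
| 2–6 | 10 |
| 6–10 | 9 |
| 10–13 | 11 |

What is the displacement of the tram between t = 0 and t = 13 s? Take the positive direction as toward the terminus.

Displacement is the signed area under the v-t curve.
0–1 s: -1 × 1 = -1 m
1–2 s: -2 × 1 = -2 m
2–6 s: 10 × 4 = 40 m
6–10 s: 9 × 4 = 36 m
10–13 s: 11 × 3 = 33 m
Net displacement = 106 m

106 m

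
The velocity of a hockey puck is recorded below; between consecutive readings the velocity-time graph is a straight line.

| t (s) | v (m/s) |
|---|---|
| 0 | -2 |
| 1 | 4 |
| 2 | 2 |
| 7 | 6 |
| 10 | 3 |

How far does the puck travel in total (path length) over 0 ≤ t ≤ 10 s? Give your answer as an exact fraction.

Total distance travelled is ∫|v| dt — sum the magnitudes of each area piece.
0–1 s: v = 0 at t = 1/3 s; triangle areas 1/3 + 4/3 = 5/3 m
1–2 s: |½(4 + 2)(1)| = 3 m
2–7 s: |½(2 + 6)(5)| = 20 m
7–10 s: |½(6 + 3)(3)| = 13.5 m
Total distance = 229/6 m

229/6 m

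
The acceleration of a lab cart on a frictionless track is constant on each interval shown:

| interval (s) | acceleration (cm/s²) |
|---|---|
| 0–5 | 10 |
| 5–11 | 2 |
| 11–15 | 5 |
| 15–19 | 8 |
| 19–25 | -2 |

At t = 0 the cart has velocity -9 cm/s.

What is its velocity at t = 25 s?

93 cm/s

Δv equals the area under the a-t graph; then v = v₀ + Δv.
0–5 s: 10 × 5 = 50 cm/s
5–11 s: 2 × 6 = 12 cm/s
11–15 s: 5 × 4 = 20 cm/s
15–19 s: 8 × 4 = 32 cm/s
19–25 s: -2 × 6 = -12 cm/s
Δv = 102 cm/s, so v(25) = -9 + (102) = 93 cm/s.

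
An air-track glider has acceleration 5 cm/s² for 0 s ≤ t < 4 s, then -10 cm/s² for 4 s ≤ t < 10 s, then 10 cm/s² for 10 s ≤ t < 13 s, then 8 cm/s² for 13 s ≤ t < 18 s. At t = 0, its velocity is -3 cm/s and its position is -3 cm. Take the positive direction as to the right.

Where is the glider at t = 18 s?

-102 cm

On each constant-a segment, Δv = aΔt and Δx = v₀Δt + ½aΔt²; chain segment to segment.
0–4 s: v starts -3 cm/s; Δx = -3·4 + ½·5·4² = 28 cm; v ends 17 cm/s.
4–10 s: v starts 17 cm/s; Δx = 17·6 + ½·-10·6² = -78 cm; v ends -43 cm/s.
10–13 s: v starts -43 cm/s; Δx = -43·3 + ½·10·3² = -84 cm; v ends -13 cm/s.
13–18 s: v starts -13 cm/s; Δx = -13·5 + ½·8·5² = 35 cm; v ends 27 cm/s.
x(18) = -3 + Σ Δx = -102 cm.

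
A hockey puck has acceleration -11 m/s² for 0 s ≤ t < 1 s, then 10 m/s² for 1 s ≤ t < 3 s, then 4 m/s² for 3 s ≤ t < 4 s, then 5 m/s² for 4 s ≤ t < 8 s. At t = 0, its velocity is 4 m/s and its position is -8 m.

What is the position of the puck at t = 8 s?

On each constant-a segment, Δv = aΔt and Δx = v₀Δt + ½aΔt²; chain segment to segment.
0–1 s: v starts 4 m/s; Δx = 4·1 + ½·-11·1² = -1.5 m; v ends -7 m/s.
1–3 s: v starts -7 m/s; Δx = -7·2 + ½·10·2² = 6 m; v ends 13 m/s.
3–4 s: v starts 13 m/s; Δx = 13·1 + ½·4·1² = 15 m; v ends 17 m/s.
4–8 s: v starts 17 m/s; Δx = 17·4 + ½·5·4² = 108 m; v ends 37 m/s.
x(8) = -8 + Σ Δx = 119.5 m.

119.5 m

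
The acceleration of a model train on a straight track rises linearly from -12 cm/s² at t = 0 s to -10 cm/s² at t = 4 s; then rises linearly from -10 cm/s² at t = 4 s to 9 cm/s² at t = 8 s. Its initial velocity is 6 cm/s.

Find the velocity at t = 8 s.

-40 cm/s

Δv equals the area under the a-t graph; then v = v₀ + Δv.
0–4 s: ½(-12 + -10)(4) = -44 cm/s
4–8 s: ½(-10 + 9)(4) = -2 cm/s
Δv = -46 cm/s, so v(8) = 6 + (-46) = -40 cm/s.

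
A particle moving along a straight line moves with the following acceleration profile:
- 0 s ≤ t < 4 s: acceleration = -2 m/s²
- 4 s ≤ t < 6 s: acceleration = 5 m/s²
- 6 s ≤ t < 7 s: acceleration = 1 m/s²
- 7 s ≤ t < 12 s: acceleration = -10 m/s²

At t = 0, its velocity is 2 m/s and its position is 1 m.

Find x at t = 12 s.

-104.5 m

On each constant-a segment, Δv = aΔt and Δx = v₀Δt + ½aΔt²; chain segment to segment.
0–4 s: v starts 2 m/s; Δx = 2·4 + ½·-2·4² = -8 m; v ends -6 m/s.
4–6 s: v starts -6 m/s; Δx = -6·2 + ½·5·2² = -2 m; v ends 4 m/s.
6–7 s: v starts 4 m/s; Δx = 4·1 + ½·1·1² = 4.5 m; v ends 5 m/s.
7–12 s: v starts 5 m/s; Δx = 5·5 + ½·-10·5² = -100 m; v ends -45 m/s.
x(12) = 1 + Σ Δx = -104.5 m.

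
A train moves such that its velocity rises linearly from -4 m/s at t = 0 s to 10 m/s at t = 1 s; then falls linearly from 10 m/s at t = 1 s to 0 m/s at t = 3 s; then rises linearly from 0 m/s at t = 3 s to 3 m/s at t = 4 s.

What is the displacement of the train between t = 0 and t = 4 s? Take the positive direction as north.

14.5 m

Displacement is the signed area under the v-t curve.
0–1 s: ½(-4 + 10)(1) = 3 m
1–3 s: ½(10 + 0)(2) = 10 m
3–4 s: ½(0 + 3)(1) = 1.5 m
Net displacement = 14.5 m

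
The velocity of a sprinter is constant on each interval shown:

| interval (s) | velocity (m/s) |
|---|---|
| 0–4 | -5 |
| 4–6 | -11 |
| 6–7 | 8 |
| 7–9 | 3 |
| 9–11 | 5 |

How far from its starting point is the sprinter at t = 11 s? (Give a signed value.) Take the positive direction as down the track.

Net displacement equals the area under the velocity-time graph (areas below the axis count negative).
0–4 s: -5 × 4 = -20 m
4–6 s: -11 × 2 = -22 m
6–7 s: 8 × 1 = 8 m
7–9 s: 3 × 2 = 6 m
9–11 s: 5 × 2 = 10 m
Net displacement = -18 m

-18 m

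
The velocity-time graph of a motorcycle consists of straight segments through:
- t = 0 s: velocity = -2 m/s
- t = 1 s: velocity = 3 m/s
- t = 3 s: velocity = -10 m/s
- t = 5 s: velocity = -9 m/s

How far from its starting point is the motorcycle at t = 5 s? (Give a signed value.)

-25.5 m

Net displacement equals the area under the velocity-time graph (areas below the axis count negative).
0–1 s: ½(-2 + 3)(1) = 0.5 m
1–3 s: ½(3 + -10)(2) = -7 m
3–5 s: ½(-10 + -9)(2) = -19 m
Net displacement = -25.5 m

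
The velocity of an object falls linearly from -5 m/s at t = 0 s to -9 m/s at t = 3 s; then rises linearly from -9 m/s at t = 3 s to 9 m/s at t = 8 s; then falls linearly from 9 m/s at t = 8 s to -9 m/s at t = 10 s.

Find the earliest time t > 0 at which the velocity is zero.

t = 5.5 s

v changes sign on 3–8 s (from -9 to 9); the graph is linear there, so v = 0 at t = 3 + (9)·(8 − 3)/(9 − -9) = 5.5 s.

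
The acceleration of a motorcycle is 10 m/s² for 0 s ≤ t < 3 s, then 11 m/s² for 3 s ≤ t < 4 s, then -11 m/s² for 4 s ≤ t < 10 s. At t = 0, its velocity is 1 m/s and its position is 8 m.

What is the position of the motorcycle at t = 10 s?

146.5 m

On each constant-a segment, Δv = aΔt and Δx = v₀Δt + ½aΔt²; chain segment to segment.
0–3 s: v starts 1 m/s; Δx = 1·3 + ½·10·3² = 48 m; v ends 31 m/s.
3–4 s: v starts 31 m/s; Δx = 31·1 + ½·11·1² = 36.5 m; v ends 42 m/s.
4–10 s: v starts 42 m/s; Δx = 42·6 + ½·-11·6² = 54 m; v ends -24 m/s.
x(10) = 8 + Σ Δx = 146.5 m.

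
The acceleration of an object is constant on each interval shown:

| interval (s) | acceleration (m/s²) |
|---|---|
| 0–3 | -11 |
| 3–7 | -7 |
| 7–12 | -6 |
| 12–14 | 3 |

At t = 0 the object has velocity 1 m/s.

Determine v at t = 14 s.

Δv equals the area under the a-t graph; then v = v₀ + Δv.
0–3 s: -11 × 3 = -33 m/s
3–7 s: -7 × 4 = -28 m/s
7–12 s: -6 × 5 = -30 m/s
12–14 s: 3 × 2 = 6 m/s
Δv = -85 m/s, so v(14) = 1 + (-85) = -84 m/s.

-84 m/s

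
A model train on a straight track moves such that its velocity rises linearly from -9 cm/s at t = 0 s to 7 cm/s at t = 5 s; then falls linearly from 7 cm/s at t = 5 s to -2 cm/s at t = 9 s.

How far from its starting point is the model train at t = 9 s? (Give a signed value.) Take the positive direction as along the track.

Net displacement equals the area under the velocity-time graph (areas below the axis count negative).
0–5 s: ½(-9 + 7)(5) = -5 cm
5–9 s: ½(7 + -2)(4) = 10 cm
Net displacement = 5 cm

5 cm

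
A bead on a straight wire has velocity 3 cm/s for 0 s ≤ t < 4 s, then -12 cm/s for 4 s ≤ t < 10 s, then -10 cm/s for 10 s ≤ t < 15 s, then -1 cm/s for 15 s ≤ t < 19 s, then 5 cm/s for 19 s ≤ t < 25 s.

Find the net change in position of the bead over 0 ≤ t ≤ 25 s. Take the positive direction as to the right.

Net displacement equals the area under the velocity-time graph (areas below the axis count negative).
0–4 s: 3 × 4 = 12 cm
4–10 s: -12 × 6 = -72 cm
10–15 s: -10 × 5 = -50 cm
15–19 s: -1 × 4 = -4 cm
19–25 s: 5 × 6 = 30 cm
Net displacement = -84 cm

-84 cm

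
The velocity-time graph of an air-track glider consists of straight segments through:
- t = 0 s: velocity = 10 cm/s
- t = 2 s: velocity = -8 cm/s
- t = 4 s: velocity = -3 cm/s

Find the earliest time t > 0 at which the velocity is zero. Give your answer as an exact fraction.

v changes sign on 0–2 s (from 10 to -8); the graph is linear there, so v = 0 at t = 0 + (-10)·(2 − 0)/(-8 − 10) = 10/9 s.

t = 10/9 s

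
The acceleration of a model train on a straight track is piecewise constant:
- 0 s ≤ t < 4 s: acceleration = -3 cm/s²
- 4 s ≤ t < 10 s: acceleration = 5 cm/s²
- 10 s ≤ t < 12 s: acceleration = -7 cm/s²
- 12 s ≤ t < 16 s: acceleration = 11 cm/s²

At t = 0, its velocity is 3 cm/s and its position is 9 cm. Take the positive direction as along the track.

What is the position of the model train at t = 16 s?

177 cm

On each constant-a segment, Δv = aΔt and Δx = v₀Δt + ½aΔt²; chain segment to segment.
0–4 s: v starts 3 cm/s; Δx = 3·4 + ½·-3·4² = -12 cm; v ends -9 cm/s.
4–10 s: v starts -9 cm/s; Δx = -9·6 + ½·5·6² = 36 cm; v ends 21 cm/s.
10–12 s: v starts 21 cm/s; Δx = 21·2 + ½·-7·2² = 28 cm; v ends 7 cm/s.
12–16 s: v starts 7 cm/s; Δx = 7·4 + ½·11·4² = 116 cm; v ends 51 cm/s.
x(16) = 9 + Σ Δx = 177 cm.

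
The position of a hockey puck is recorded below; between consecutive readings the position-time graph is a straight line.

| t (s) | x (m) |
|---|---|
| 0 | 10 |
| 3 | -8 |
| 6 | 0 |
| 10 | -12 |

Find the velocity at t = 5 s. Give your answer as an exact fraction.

Velocity is the slope of the x-t graph on 3–6 s: (0 − -8)/(6 − 3) = 8/3 m/s.

8/3 m/s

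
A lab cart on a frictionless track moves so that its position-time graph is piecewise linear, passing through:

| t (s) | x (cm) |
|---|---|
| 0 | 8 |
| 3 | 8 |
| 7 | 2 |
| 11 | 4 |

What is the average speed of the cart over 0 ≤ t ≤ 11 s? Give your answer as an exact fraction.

8/11 cm/s

Average speed = (total path length)/(elapsed time); on a piecewise-linear x-t graph the path length is Σ|Δx|.
0–3 s: |Δx| = |8 − 8| = 0 cm
3–7 s: |Δx| = |2 − 8| = 6 cm
7–11 s: |Δx| = |4 − 2| = 2 cm
Total path = 8 cm; average speed = 8/11 = 8/11 cm/s.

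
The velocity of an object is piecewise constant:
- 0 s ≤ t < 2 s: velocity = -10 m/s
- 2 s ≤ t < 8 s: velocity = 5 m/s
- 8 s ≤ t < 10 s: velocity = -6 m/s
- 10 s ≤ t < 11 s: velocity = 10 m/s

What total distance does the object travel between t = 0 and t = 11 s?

72 m

Total distance travelled is ∫|v| dt — sum the magnitudes of each area piece.
0–2 s: |-10| × 2 = 20 m
2–8 s: |5| × 6 = 30 m
8–10 s: |-6| × 2 = 12 m
10–11 s: |10| × 1 = 10 m
Total distance = 72 m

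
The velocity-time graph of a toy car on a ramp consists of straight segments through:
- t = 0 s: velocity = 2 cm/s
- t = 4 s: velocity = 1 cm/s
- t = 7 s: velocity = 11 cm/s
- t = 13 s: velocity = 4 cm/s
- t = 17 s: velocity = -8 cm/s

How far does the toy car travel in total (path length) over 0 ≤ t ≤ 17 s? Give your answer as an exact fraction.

247/3 cm

Distance (not displacement) is the total path length: add the absolute areas under v-t.
0–4 s: |½(2 + 1)(4)| = 6 cm
4–7 s: |½(1 + 11)(3)| = 18 cm
7–13 s: |½(11 + 4)(6)| = 45 cm
13–17 s: v = 0 at t = 43/3 s; triangle areas 8/3 + 32/3 = 40/3 cm
Total distance = 247/3 cm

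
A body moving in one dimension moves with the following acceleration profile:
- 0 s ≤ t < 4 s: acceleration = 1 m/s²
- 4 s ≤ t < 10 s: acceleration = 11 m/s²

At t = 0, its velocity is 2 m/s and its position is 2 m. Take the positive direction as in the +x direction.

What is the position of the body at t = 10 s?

252 m

On each constant-a segment, Δv = aΔt and Δx = v₀Δt + ½aΔt²; chain segment to segment.
0–4 s: v starts 2 m/s; Δx = 2·4 + ½·1·4² = 16 m; v ends 6 m/s.
4–10 s: v starts 6 m/s; Δx = 6·6 + ½·11·6² = 234 m; v ends 72 m/s.
x(10) = 2 + Σ Δx = 252 m.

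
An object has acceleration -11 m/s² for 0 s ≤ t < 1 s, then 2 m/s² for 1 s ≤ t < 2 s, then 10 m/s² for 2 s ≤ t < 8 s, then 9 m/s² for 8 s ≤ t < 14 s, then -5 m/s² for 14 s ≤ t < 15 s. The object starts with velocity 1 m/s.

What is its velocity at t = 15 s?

101 m/s

Δv equals the area under the a-t graph; then v = v₀ + Δv.
0–1 s: -11 × 1 = -11 m/s
1–2 s: 2 × 1 = 2 m/s
2–8 s: 10 × 6 = 60 m/s
8–14 s: 9 × 6 = 54 m/s
14–15 s: -5 × 1 = -5 m/s
Δv = 100 m/s, so v(15) = 1 + (100) = 101 m/s.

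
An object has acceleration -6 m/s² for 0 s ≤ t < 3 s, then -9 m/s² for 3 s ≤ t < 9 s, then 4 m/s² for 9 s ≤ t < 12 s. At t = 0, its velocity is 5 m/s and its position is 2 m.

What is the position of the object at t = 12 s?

On each constant-a segment, Δv = aΔt and Δx = v₀Δt + ½aΔt²; chain segment to segment.
0–3 s: v starts 5 m/s; Δx = 5·3 + ½·-6·3² = -12 m; v ends -13 m/s.
3–9 s: v starts -13 m/s; Δx = -13·6 + ½·-9·6² = -240 m; v ends -67 m/s.
9–12 s: v starts -67 m/s; Δx = -67·3 + ½·4·3² = -183 m; v ends -55 m/s.
x(12) = 2 + Σ Δx = -433 m.

-433 m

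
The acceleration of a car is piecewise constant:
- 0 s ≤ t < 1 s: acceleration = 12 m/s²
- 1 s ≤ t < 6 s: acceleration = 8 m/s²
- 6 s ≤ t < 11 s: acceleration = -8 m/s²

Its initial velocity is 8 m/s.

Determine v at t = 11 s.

Δv equals the area under the a-t graph; then v = v₀ + Δv.
0–1 s: 12 × 1 = 12 m/s
1–6 s: 8 × 5 = 40 m/s
6–11 s: -8 × 5 = -40 m/s
Δv = 12 m/s, so v(11) = 8 + (12) = 20 m/s.

20 m/s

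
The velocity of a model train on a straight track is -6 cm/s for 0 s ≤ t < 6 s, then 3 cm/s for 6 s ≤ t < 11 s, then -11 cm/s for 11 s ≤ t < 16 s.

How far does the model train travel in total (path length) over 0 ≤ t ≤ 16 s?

106 cm

Distance (not displacement) is the total path length: add the absolute areas under v-t.
0–6 s: |-6| × 6 = 36 cm
6–11 s: |3| × 5 = 15 cm
11–16 s: |-11| × 5 = 55 cm
Total distance = 106 cm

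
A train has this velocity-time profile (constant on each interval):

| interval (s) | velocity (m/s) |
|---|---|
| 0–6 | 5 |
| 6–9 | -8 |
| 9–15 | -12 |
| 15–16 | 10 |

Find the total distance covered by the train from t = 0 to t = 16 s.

136 m

Total distance travelled is ∫|v| dt — sum the magnitudes of each area piece.
0–6 s: |5| × 6 = 30 m
6–9 s: |-8| × 3 = 24 m
9–15 s: |-12| × 6 = 72 m
15–16 s: |10| × 1 = 10 m
Total distance = 136 m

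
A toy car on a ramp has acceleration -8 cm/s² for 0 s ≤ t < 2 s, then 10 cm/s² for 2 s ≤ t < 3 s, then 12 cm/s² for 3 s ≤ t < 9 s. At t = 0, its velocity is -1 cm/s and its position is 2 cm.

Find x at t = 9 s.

146 cm

On each constant-a segment, Δv = aΔt and Δx = v₀Δt + ½aΔt²; chain segment to segment.
0–2 s: v starts -1 cm/s; Δx = -1·2 + ½·-8·2² = -18 cm; v ends -17 cm/s.
2–3 s: v starts -17 cm/s; Δx = -17·1 + ½·10·1² = -12 cm; v ends -7 cm/s.
3–9 s: v starts -7 cm/s; Δx = -7·6 + ½·12·6² = 174 cm; v ends 65 cm/s.
x(9) = 2 + Σ Δx = 146 cm.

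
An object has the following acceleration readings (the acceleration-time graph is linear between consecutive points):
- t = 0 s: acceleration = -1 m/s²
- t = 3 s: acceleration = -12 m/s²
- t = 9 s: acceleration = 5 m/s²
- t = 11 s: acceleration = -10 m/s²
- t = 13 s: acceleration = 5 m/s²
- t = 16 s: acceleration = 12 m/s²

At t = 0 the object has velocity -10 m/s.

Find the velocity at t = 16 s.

Δv equals the area under the a-t graph; then v = v₀ + Δv.
0–3 s: ½(-1 + -12)(3) = -19.5 m/s
3–9 s: ½(-12 + 5)(6) = -21 m/s
9–11 s: ½(5 + -10)(2) = -5 m/s
11–13 s: ½(-10 + 5)(2) = -5 m/s
13–16 s: ½(5 + 12)(3) = 25.5 m/s
Δv = -25 m/s, so v(16) = -10 + (-25) = -35 m/s.

-35 m/s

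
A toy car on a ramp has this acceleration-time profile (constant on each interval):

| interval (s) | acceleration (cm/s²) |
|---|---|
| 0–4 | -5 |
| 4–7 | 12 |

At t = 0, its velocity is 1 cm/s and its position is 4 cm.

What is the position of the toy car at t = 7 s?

-35 cm

On each constant-a segment, Δv = aΔt and Δx = v₀Δt + ½aΔt²; chain segment to segment.
0–4 s: v starts 1 cm/s; Δx = 1·4 + ½·-5·4² = -36 cm; v ends -19 cm/s.
4–7 s: v starts -19 cm/s; Δx = -19·3 + ½·12·3² = -3 cm; v ends 17 cm/s.
x(7) = 4 + Σ Δx = -35 cm.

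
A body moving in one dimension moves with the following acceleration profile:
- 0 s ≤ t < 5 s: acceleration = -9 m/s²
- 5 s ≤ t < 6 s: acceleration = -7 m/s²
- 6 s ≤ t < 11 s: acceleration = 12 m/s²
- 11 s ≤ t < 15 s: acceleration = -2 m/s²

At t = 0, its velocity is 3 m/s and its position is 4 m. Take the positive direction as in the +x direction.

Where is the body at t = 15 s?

On each constant-a segment, Δv = aΔt and Δx = v₀Δt + ½aΔt²; chain segment to segment.
0–5 s: v starts 3 m/s; Δx = 3·5 + ½·-9·5² = -97.5 m; v ends -42 m/s.
5–6 s: v starts -42 m/s; Δx = -42·1 + ½·-7·1² = -45.5 m; v ends -49 m/s.
6–11 s: v starts -49 m/s; Δx = -49·5 + ½·12·5² = -95 m; v ends 11 m/s.
11–15 s: v starts 11 m/s; Δx = 11·4 + ½·-2·4² = 28 m; v ends 3 m/s.
x(15) = 4 + Σ Δx = -206 m.

-206 m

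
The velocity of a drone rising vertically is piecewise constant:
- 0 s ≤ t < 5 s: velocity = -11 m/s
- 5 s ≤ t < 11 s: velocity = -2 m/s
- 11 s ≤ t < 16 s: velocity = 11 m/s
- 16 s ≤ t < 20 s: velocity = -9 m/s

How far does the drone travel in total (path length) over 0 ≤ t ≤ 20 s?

158 m

Total distance travelled is ∫|v| dt — sum the magnitudes of each area piece.
0–5 s: |-11| × 5 = 55 m
5–11 s: |-2| × 6 = 12 m
11–16 s: |11| × 5 = 55 m
16–20 s: |-9| × 4 = 36 m
Total distance = 158 m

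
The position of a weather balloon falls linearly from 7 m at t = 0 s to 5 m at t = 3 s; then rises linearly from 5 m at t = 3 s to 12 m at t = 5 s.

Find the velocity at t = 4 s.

Velocity is the slope of the x-t graph on 3–5 s: (12 − 5)/(5 − 3) = 3.5 m/s.

3.5 m/s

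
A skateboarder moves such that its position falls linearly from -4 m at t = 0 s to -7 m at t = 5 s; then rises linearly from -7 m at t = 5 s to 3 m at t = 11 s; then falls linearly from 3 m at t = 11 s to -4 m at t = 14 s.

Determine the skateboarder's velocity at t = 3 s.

-0.6 m/s

Velocity is the slope of the x-t graph on 0–5 s: (-7 − -4)/(5 − 0) = -0.6 m/s.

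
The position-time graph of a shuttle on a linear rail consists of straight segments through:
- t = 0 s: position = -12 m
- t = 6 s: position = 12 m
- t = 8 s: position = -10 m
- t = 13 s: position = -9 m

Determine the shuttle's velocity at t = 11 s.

Velocity is the slope of the x-t graph on 8–13 s: (-9 − -10)/(13 − 8) = 0.2 m/s.

0.2 m/s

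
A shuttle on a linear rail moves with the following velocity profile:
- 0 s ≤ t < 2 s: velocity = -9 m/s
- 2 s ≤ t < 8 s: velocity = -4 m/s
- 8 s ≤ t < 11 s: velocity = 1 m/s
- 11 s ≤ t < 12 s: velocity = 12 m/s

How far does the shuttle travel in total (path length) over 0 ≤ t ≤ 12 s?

Distance (not displacement) is the total path length: add the absolute areas under v-t.
0–2 s: |-9| × 2 = 18 m
2–8 s: |-4| × 6 = 24 m
8–11 s: |1| × 3 = 3 m
11–12 s: |12| × 1 = 12 m
Total distance = 57 m

57 m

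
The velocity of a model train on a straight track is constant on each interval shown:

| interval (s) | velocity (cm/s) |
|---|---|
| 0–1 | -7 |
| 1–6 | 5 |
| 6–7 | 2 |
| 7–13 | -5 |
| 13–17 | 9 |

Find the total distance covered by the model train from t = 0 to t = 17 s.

100 cm

Total distance travelled is ∫|v| dt — sum the magnitudes of each area piece.
0–1 s: |-7| × 1 = 7 cm
1–6 s: |5| × 5 = 25 cm
6–7 s: |2| × 1 = 2 cm
7–13 s: |-5| × 6 = 30 cm
13–17 s: |9| × 4 = 36 cm
Total distance = 100 cm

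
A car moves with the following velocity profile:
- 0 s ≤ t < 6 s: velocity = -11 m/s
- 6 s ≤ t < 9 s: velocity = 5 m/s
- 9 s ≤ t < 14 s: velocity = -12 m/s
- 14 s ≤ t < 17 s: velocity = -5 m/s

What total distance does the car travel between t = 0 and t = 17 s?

156 m

Total distance travelled is ∫|v| dt — sum the magnitudes of each area piece.
0–6 s: |-11| × 6 = 66 m
6–9 s: |5| × 3 = 15 m
9–14 s: |-12| × 5 = 60 m
14–17 s: |-5| × 3 = 15 m
Total distance = 156 m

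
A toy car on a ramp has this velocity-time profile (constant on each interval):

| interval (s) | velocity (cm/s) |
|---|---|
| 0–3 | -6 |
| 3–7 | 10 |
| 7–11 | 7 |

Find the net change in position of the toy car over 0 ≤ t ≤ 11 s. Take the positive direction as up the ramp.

Displacement is the signed area under the v-t curve.
0–3 s: -6 × 3 = -18 cm
3–7 s: 10 × 4 = 40 cm
7–11 s: 7 × 4 = 28 cm
Net displacement = 50 cm

50 cm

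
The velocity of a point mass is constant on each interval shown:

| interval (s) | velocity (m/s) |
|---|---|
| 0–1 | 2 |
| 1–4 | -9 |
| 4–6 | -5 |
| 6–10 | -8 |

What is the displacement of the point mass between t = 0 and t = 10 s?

Net displacement equals the area under the velocity-time graph (areas below the axis count negative).
0–1 s: 2 × 1 = 2 m
1–4 s: -9 × 3 = -27 m
4–6 s: -5 × 2 = -10 m
6–10 s: -8 × 4 = -32 m
Net displacement = -67 m

-67 m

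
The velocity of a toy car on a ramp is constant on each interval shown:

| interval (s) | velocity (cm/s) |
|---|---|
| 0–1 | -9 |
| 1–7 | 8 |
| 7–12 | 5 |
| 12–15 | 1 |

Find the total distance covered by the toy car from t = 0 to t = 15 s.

Distance (not displacement) is the total path length: add the absolute areas under v-t.
0–1 s: |-9| × 1 = 9 cm
1–7 s: |8| × 6 = 48 cm
7–12 s: |5| × 5 = 25 cm
12–15 s: |1| × 3 = 3 cm
Total distance = 85 cm

85 cm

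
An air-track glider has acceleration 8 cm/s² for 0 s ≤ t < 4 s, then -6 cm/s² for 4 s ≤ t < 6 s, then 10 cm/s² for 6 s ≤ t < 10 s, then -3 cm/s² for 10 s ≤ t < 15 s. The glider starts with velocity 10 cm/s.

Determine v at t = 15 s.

Δv equals the area under the a-t graph; then v = v₀ + Δv.
0–4 s: 8 × 4 = 32 cm/s
4–6 s: -6 × 2 = -12 cm/s
6–10 s: 10 × 4 = 40 cm/s
10–15 s: -3 × 5 = -15 cm/s
Δv = 45 cm/s, so v(15) = 10 + (45) = 55 cm/s.

55 cm/s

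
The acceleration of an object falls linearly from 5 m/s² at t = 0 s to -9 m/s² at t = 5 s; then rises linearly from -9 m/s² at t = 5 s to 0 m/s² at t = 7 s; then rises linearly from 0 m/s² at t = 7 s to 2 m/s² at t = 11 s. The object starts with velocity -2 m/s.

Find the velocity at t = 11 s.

Δv equals the area under the a-t graph; then v = v₀ + Δv.
0–5 s: ½(5 + -9)(5) = -10 m/s
5–7 s: ½(-9 + 0)(2) = -9 m/s
7–11 s: ½(0 + 2)(4) = 4 m/s
Δv = -15 m/s, so v(11) = -2 + (-15) = -17 m/s.

-17 m/s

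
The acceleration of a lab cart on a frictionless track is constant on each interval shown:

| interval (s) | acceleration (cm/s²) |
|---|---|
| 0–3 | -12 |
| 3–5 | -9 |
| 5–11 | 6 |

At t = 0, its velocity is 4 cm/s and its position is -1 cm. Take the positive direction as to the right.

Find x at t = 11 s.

-317 cm

On each constant-a segment, Δv = aΔt and Δx = v₀Δt + ½aΔt²; chain segment to segment.
0–3 s: v starts 4 cm/s; Δx = 4·3 + ½·-12·3² = -42 cm; v ends -32 cm/s.
3–5 s: v starts -32 cm/s; Δx = -32·2 + ½·-9·2² = -82 cm; v ends -50 cm/s.
5–11 s: v starts -50 cm/s; Δx = -50·6 + ½·6·6² = -192 cm; v ends -14 cm/s.
x(11) = -1 + Σ Δx = -317 cm.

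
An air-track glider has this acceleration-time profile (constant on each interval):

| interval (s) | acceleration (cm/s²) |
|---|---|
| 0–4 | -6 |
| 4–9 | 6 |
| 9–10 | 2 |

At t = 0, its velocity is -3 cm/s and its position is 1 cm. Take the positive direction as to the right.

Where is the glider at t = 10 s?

-115 cm

On each constant-a segment, Δv = aΔt and Δx = v₀Δt + ½aΔt²; chain segment to segment.
0–4 s: v starts -3 cm/s; Δx = -3·4 + ½·-6·4² = -60 cm; v ends -27 cm/s.
4–9 s: v starts -27 cm/s; Δx = -27·5 + ½·6·5² = -60 cm; v ends 3 cm/s.
9–10 s: v starts 3 cm/s; Δx = 3·1 + ½·2·1² = 4 cm; v ends 5 cm/s.
x(10) = 1 + Σ Δx = -115 cm.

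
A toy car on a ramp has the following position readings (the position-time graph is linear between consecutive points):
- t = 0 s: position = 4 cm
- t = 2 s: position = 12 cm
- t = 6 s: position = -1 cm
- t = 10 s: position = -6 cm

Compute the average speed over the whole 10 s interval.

2.6 cm/s

Average speed = (total path length)/(elapsed time); on a piecewise-linear x-t graph the path length is Σ|Δx|.
0–2 s: |Δx| = |12 − 4| = 8 cm
2–6 s: |Δx| = |-1 − 12| = 13 cm
6–10 s: |Δx| = |-6 − -1| = 5 cm
Total path = 26 cm; average speed = 26/10 = 2.6 cm/s.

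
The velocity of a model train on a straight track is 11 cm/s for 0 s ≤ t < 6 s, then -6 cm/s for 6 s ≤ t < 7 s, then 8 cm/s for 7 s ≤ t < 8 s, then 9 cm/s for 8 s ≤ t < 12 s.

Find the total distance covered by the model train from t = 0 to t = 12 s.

Distance (not displacement) is the total path length: add the absolute areas under v-t.
0–6 s: |11| × 6 = 66 cm
6–7 s: |-6| × 1 = 6 cm
7–8 s: |8| × 1 = 8 cm
8–12 s: |9| × 4 = 36 cm
Total distance = 116 cm

116 cm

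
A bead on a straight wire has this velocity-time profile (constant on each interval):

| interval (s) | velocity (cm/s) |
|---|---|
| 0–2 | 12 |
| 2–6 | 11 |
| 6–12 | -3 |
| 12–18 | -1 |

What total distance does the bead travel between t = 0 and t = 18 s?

92 cm

Total distance travelled is ∫|v| dt — sum the magnitudes of each area piece.
0–2 s: |12| × 2 = 24 cm
2–6 s: |11| × 4 = 44 cm
6–12 s: |-3| × 6 = 18 cm
12–18 s: |-1| × 6 = 6 cm
Total distance = 92 cm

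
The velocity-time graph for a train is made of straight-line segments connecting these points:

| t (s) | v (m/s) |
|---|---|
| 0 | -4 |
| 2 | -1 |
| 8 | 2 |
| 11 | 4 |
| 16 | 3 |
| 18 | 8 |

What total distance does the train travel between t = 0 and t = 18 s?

47.5 m

Total distance travelled is ∫|v| dt — sum the magnitudes of each area piece.
0–2 s: |½(-4 + -1)(2)| = 5 m
2–8 s: v = 0 at t = 4 s; triangle areas 1 + 4 = 5 m
8–11 s: |½(2 + 4)(3)| = 9 m
11–16 s: |½(4 + 3)(5)| = 17.5 m
16–18 s: |½(3 + 8)(2)| = 11 m
Total distance = 47.5 m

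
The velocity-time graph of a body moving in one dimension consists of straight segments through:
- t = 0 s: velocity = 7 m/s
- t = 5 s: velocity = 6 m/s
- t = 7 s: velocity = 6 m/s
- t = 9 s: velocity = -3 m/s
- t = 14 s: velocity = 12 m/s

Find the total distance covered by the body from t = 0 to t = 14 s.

Distance (not displacement) is the total path length: add the absolute areas under v-t.
0–5 s: |½(7 + 6)(5)| = 32.5 m
5–7 s: |6| × 2 = 12 m
7–9 s: v = 0 at t = 25/3 s; triangle areas 4 + 1 = 5 m
9–14 s: v = 0 at t = 10 s; triangle areas 1.5 + 24 = 25.5 m
Total distance = 75 m

75 m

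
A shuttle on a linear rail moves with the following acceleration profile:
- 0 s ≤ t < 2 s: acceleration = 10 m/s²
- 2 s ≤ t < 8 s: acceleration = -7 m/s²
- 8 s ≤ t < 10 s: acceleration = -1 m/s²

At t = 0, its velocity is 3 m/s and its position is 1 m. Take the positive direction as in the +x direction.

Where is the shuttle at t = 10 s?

-1 m

On each constant-a segment, Δv = aΔt and Δx = v₀Δt + ½aΔt²; chain segment to segment.
0–2 s: v starts 3 m/s; Δx = 3·2 + ½·10·2² = 26 m; v ends 23 m/s.
2–8 s: v starts 23 m/s; Δx = 23·6 + ½·-7·6² = 12 m; v ends -19 m/s.
8–10 s: v starts -19 m/s; Δx = -19·2 + ½·-1·2² = -40 m; v ends -21 m/s.
x(10) = 1 + Σ Δx = -1 m.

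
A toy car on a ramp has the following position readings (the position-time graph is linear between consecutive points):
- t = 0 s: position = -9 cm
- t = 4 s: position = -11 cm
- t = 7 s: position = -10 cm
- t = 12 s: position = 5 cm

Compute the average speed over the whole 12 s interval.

Average speed = (total path length)/(elapsed time); on a piecewise-linear x-t graph the path length is Σ|Δx|.
0–4 s: |Δx| = |-11 − -9| = 2 cm
4–7 s: |Δx| = |-10 − -11| = 1 cm
7–12 s: |Δx| = |5 − -10| = 15 cm
Total path = 18 cm; average speed = 18/12 = 1.5 cm/s.

1.5 cm/s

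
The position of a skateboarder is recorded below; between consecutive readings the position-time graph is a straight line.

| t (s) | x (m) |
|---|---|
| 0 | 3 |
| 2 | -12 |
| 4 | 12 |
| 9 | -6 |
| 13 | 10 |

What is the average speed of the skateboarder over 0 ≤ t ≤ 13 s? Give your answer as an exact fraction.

Average speed = (total path length)/(elapsed time); on a piecewise-linear x-t graph the path length is Σ|Δx|.
0–2 s: |Δx| = |-12 − 3| = 15 m
2–4 s: |Δx| = |12 − -12| = 24 m
4–9 s: |Δx| = |-6 − 12| = 18 m
9–13 s: |Δx| = |10 − -6| = 16 m
Total path = 73 m; average speed = 73/13 = 73/13 m/s.

73/13 m/s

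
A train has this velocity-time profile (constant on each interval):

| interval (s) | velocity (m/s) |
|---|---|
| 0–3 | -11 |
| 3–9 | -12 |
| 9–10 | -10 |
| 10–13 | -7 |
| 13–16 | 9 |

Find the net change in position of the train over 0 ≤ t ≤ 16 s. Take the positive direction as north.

Displacement is the signed area under the v-t curve.
0–3 s: -11 × 3 = -33 m
3–9 s: -12 × 6 = -72 m
9–10 s: -10 × 1 = -10 m
10–13 s: -7 × 3 = -21 m
13–16 s: 9 × 3 = 27 m
Net displacement = -109 m

-109 m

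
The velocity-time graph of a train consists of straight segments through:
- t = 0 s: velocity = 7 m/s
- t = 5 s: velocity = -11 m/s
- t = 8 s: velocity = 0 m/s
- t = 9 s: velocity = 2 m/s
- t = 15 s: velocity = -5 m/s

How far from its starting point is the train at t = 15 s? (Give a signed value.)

-34.5 m

Net displacement equals the area under the velocity-time graph (areas below the axis count negative).
0–5 s: ½(7 + -11)(5) = -10 m
5–8 s: ½(-11 + 0)(3) = -16.5 m
8–9 s: ½(0 + 2)(1) = 1 m
9–15 s: ½(2 + -5)(6) = -9 m
Net displacement = -34.5 m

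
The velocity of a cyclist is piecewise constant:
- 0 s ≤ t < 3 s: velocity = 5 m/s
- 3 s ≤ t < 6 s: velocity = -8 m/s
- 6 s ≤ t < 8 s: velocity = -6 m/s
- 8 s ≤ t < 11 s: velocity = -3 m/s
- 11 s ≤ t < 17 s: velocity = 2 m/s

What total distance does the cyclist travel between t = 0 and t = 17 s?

Total distance travelled is ∫|v| dt — sum the magnitudes of each area piece.
0–3 s: |5| × 3 = 15 m
3–6 s: |-8| × 3 = 24 m
6–8 s: |-6| × 2 = 12 m
8–11 s: |-3| × 3 = 9 m
11–17 s: |2| × 6 = 12 m
Total distance = 72 m

72 m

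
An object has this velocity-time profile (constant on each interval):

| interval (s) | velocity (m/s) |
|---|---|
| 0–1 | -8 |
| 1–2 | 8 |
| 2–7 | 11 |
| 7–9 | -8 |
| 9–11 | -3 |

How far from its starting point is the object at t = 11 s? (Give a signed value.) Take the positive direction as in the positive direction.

33 m

Displacement is the signed area under the v-t curve.
0–1 s: -8 × 1 = -8 m
1–2 s: 8 × 1 = 8 m
2–7 s: 11 × 5 = 55 m
7–9 s: -8 × 2 = -16 m
9–11 s: -3 × 2 = -6 m
Net displacement = 33 m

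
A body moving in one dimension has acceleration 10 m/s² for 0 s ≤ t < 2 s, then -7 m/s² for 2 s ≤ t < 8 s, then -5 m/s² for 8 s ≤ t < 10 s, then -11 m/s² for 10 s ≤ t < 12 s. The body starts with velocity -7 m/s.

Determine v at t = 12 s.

-61 m/s

Δv equals the area under the a-t graph; then v = v₀ + Δv.
0–2 s: 10 × 2 = 20 m/s
2–8 s: -7 × 6 = -42 m/s
8–10 s: -5 × 2 = -10 m/s
10–12 s: -11 × 2 = -22 m/s
Δv = -54 m/s, so v(12) = -7 + (-54) = -61 m/s.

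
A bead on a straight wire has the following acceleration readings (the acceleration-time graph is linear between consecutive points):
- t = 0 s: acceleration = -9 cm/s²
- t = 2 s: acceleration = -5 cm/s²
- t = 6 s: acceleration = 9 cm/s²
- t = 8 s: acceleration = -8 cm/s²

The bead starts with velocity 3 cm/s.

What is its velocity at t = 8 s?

-2 cm/s

Δv equals the area under the a-t graph; then v = v₀ + Δv.
0–2 s: ½(-9 + -5)(2) = -14 cm/s
2–6 s: ½(-5 + 9)(4) = 8 cm/s
6–8 s: ½(9 + -8)(2) = 1 cm/s
Δv = -5 cm/s, so v(8) = 3 + (-5) = -2 cm/s.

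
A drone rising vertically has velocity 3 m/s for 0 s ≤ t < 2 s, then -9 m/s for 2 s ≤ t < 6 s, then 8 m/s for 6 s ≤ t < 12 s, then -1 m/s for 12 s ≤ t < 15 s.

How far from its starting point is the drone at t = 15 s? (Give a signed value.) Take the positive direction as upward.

15 m

Displacement is the signed area under the v-t curve.
0–2 s: 3 × 2 = 6 m
2–6 s: -9 × 4 = -36 m
6–12 s: 8 × 6 = 48 m
12–15 s: -1 × 3 = -3 m
Net displacement = 15 m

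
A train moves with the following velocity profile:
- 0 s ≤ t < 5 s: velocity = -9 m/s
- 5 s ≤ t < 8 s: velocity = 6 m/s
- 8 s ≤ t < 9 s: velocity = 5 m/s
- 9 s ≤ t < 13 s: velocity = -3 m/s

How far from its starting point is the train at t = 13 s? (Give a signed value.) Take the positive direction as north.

Net displacement equals the area under the velocity-time graph (areas below the axis count negative).
0–5 s: -9 × 5 = -45 m
5–8 s: 6 × 3 = 18 m
8–9 s: 5 × 1 = 5 m
9–13 s: -3 × 4 = -12 m
Net displacement = -34 m

-34 m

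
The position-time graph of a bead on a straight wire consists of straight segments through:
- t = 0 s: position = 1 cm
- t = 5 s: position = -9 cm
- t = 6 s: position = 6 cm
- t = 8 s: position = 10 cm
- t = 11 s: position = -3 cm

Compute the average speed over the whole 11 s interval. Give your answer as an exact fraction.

42/11 cm/s

Average speed = (total path length)/(elapsed time); on a piecewise-linear x-t graph the path length is Σ|Δx|.
0–5 s: |Δx| = |-9 − 1| = 10 cm
5–6 s: |Δx| = |6 − -9| = 15 cm
6–8 s: |Δx| = |10 − 6| = 4 cm
8–11 s: |Δx| = |-3 − 10| = 13 cm
Total path = 42 cm; average speed = 42/11 = 42/11 cm/s.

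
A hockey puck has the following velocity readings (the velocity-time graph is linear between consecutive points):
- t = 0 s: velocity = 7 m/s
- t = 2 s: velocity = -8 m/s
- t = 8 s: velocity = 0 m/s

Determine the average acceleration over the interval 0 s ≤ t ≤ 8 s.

-0.875 m/s²

Average acceleration = Δv/Δt = (0 − 7)/(8 − 0) = -0.875 m/s².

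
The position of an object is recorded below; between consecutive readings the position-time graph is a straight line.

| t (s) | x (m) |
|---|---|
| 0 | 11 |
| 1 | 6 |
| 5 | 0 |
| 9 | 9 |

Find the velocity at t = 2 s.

Velocity is the slope of the x-t graph on 1–5 s: (0 − 6)/(5 − 1) = -1.5 m/s.

-1.5 m/s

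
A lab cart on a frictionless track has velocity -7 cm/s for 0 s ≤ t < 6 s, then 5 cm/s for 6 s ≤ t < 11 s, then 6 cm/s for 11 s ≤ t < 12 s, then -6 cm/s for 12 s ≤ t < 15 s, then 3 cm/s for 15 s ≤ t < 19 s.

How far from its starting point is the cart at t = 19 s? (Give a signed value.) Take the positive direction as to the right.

-17 cm

Displacement is the signed area under the v-t curve.
0–6 s: -7 × 6 = -42 cm
6–11 s: 5 × 5 = 25 cm
11–12 s: 6 × 1 = 6 cm
12–15 s: -6 × 3 = -18 cm
15–19 s: 3 × 4 = 12 cm
Net displacement = -17 cm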